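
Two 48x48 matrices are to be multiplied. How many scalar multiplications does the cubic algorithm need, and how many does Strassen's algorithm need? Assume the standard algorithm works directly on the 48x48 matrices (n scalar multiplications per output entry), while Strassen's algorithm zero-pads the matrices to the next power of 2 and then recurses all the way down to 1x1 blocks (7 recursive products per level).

Matrix multiplication for 48x48 matrices:

Strassen's algorithm requires power-of-2 dimensions. Pad 48x48 to 64x64 (next power of 2).

Standard algorithm: 48^3 = 110592 multiplications
Strassen's algorithm: 7^(log2(64)) = 7^6 = 117649 multiplications
Difference: 110592 - 117649 = -7057 (Strassen uses MORE here due to padding overhead — for small or just-over-power-of-2 n, padding can outweigh the per-level savings)

Standard: 110592 multiplications (48^3). Strassen: 117649 multiplications (7^6, after padding to 64x64). Strassen reduces 8 recursive multiplications to 7 at each level.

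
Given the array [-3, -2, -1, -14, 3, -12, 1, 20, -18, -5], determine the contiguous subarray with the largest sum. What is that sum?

Using Kadane's algorithm on [-3, -2, -1, -14, 3, -12, 1, 20, -18, -5]:

Scanning through the array:
Position 1 (value -2): max_ending_here = -2, max_so_far = -2
Position 2 (value -1): max_ending_here = -1, max_so_far = -1
Position 3 (value -14): max_ending_here = -14, max_so_far = -1
Position 4 (value 3): max_ending_here = 3, max_so_far = 3
Position 5 (value -12): max_ending_here = -9, max_so_far = 3
Position 6 (value 1): max_ending_here = 1, max_so_far = 3
Position 7 (value 20): max_ending_here = 21, max_so_far = 21
Position 8 (value -18): max_ending_here = 3, max_so_far = 21
Position 9 (value -5): max_ending_here = -2, max_so_far = 21

Maximum subarray: [1, 20]
Maximum sum: 21

The maximum subarray is [1, 20] with sum 21. This subarray runs from index 6 to index 7.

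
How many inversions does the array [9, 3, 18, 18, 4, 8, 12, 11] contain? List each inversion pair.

Finding inversions in [9, 3, 18, 18, 4, 8, 12, 11]:

(0, 1): arr[0]=9 > arr[1]=3
(0, 4): arr[0]=9 > arr[4]=4
(0, 5): arr[0]=9 > arr[5]=8
(2, 4): arr[2]=18 > arr[4]=4
(2, 5): arr[2]=18 > arr[5]=8
(2, 6): arr[2]=18 > arr[6]=12
(2, 7): arr[2]=18 > arr[7]=11
(3, 4): arr[3]=18 > arr[4]=4
(3, 5): arr[3]=18 > arr[5]=8
(3, 6): arr[3]=18 > arr[6]=12
(3, 7): arr[3]=18 > arr[7]=11
(6, 7): arr[6]=12 > arr[7]=11

Total inversions: 12

The array has 12 inversion(s): (0,1), (0,4), (0,5), (2,4), (2,5), (2,6), (2,7), (3,4), (3,5), (3,6), (3,7), (6,7). Each pair (i,j) satisfies i < j and arr[i] > arr[j].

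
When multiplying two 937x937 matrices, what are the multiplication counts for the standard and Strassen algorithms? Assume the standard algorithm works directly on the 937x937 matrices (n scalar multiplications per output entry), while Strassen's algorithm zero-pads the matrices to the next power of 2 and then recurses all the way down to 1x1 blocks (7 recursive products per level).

Matrix multiplication for 937x937 matrices:

Strassen's algorithm requires power-of-2 dimensions. Pad 937x937 to 1024x1024 (next power of 2).

Standard algorithm: 937^3 = 822656953 multiplications
Strassen's algorithm: 7^(log2(1024)) = 7^10 = 282475249 multiplications
Savings: 822656953 - 282475249 = 540181704 multiplications

Standard: 822656953 multiplications (937^3). Strassen: 282475249 multiplications (7^10, after padding to 1024x1024). Strassen reduces 8 recursive multiplications to 7 at each level.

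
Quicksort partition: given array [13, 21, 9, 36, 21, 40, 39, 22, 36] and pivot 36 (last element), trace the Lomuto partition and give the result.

Lomuto partition with pivot = 36:

Initial array: [13, 21, 9, 36, 21, 40, 39, 22, 36]

arr[0]=13 <= 36: swap with position 0, array becomes [13, 21, 9, 36, 21, 40, 39, 22, 36]
arr[1]=21 <= 36: swap with position 1, array becomes [13, 21, 9, 36, 21, 40, 39, 22, 36]
arr[2]=9 <= 36: swap with position 2, array becomes [13, 21, 9, 36, 21, 40, 39, 22, 36]
arr[3]=36 <= 36: swap with position 3, array becomes [13, 21, 9, 36, 21, 40, 39, 22, 36]
arr[4]=21 <= 36: swap with position 4, array becomes [13, 21, 9, 36, 21, 40, 39, 22, 36]
arr[5]=40 > 36: no swap
arr[6]=39 > 36: no swap
arr[7]=22 <= 36: swap with position 5, array becomes [13, 21, 9, 36, 21, 22, 39, 40, 36]

Place pivot at position 6: [13, 21, 9, 36, 21, 22, 36, 40, 39]
Pivot position: 6

After partitioning with pivot 36, the array becomes [13, 21, 9, 36, 21, 22, 36, 40, 39]. The pivot is placed at index 6. All elements to the left of the pivot are <= 36, and all elements to the right are > 36.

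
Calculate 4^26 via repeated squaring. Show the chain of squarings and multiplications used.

Computing 4^26 by squaring (build up from 4^1; each line after the first costs one multiplication):

4^1 = 4
4^2 = (4^1)^2 = 4^2 = 16
4^3 = 4 * 4^2 = 4 * 16 = 64
4^6 = (4^3)^2 = 64^2 = 4096
4^12 = (4^6)^2 = 4096^2 = 16777216
4^13 = 4 * 4^12 = 4 * 16777216 = 67108864
4^26 = (4^13)^2 = 67108864^2 = 4503599627370496

Result: 4503599627370496
Multiplications needed: 6 (6 lines after 4^1)

4^26 = 4503599627370496. Using exponentiation by squaring, this requires 6 multiplications. The key idea: if the exponent is even, square the half-power; if odd, multiply by the base once.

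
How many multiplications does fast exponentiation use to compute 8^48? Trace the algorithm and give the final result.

Computing 8^48 by squaring (build up from 8^1; each line after the first costs one multiplication):

8^1 = 8
8^2 = (8^1)^2 = 8^2 = 64
8^3 = 8 * 8^2 = 8 * 64 = 512
8^6 = (8^3)^2 = 512^2 = 262144
8^12 = (8^6)^2 = 262144^2 = 68719476736
8^24 = (8^12)^2 = 68719476736^2 = 4722366482869645213696
8^48 = (8^24)^2 = 4722366482869645213696^2 = 22300745198530623141535718272648361505980416

Result: 22300745198530623141535718272648361505980416
Multiplications needed: 6 (6 lines after 8^1)

8^48 = 22300745198530623141535718272648361505980416. Using exponentiation by squaring, this requires 6 multiplications. The key idea: if the exponent is even, square the half-power; if odd, multiply by the base once.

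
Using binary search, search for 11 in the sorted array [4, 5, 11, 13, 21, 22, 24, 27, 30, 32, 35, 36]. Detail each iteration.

Binary search for 11 in [4, 5, 11, 13, 21, 22, 24, 27, 30, 32, 35, 36]:

lo=0, hi=11, mid=5, arr[mid]=22 -> 22 > 11, search left half
lo=0, hi=4, mid=2, arr[mid]=11 -> Found target at index 2!

Binary search finds 11 at index 2 after 2 comparisons. The search repeatedly halves the search space by comparing with the middle element.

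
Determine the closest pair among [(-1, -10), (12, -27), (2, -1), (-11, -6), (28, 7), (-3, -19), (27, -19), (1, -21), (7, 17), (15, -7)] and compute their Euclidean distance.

Computing all pairwise distances among 10 points:

d((-1, -10), (12, -27)) = 21.4009
d((-1, -10), (2, -1)) = 9.4868
d((-1, -10), (-11, -6)) = 10.7703
d((-1, -10), (28, 7)) = 33.6155
d((-1, -10), (-3, -19)) = 9.2195
d((-1, -10), (27, -19)) = 29.4109
d((-1, -10), (1, -21)) = 11.1803
d((-1, -10), (7, 17)) = 28.1603
d((-1, -10), (15, -7)) = 16.2788
d((12, -27), (2, -1)) = 27.8568
d((12, -27), (-11, -6)) = 31.1448
d((12, -27), (28, 7)) = 37.5766
d((12, -27), (-3, -19)) = 17.0
d((12, -27), (27, -19)) = 17.0
d((12, -27), (1, -21)) = 12.53
d((12, -27), (7, 17)) = 44.2832
d((12, -27), (15, -7)) = 20.2237
d((2, -1), (-11, -6)) = 13.9284
d((2, -1), (28, 7)) = 27.2029
d((2, -1), (-3, -19)) = 18.6815
d((2, -1), (27, -19)) = 30.8058
d((2, -1), (1, -21)) = 20.025
d((2, -1), (7, 17)) = 18.6815
d((2, -1), (15, -7)) = 14.3178
d((-11, -6), (28, 7)) = 41.1096
d((-11, -6), (-3, -19)) = 15.2643
d((-11, -6), (27, -19)) = 40.1622
d((-11, -6), (1, -21)) = 19.2094
d((-11, -6), (7, 17)) = 29.2062
d((-11, -6), (15, -7)) = 26.0192
d((28, 7), (-3, -19)) = 40.4599
d((28, 7), (27, -19)) = 26.0192
d((28, 7), (1, -21)) = 38.8973
d((28, 7), (7, 17)) = 23.2594
d((28, 7), (15, -7)) = 19.105
d((-3, -19), (27, -19)) = 30.0
d((-3, -19), (1, -21)) = 4.4721 <-- minimum
d((-3, -19), (7, 17)) = 37.3631
d((-3, -19), (15, -7)) = 21.6333
d((27, -19), (1, -21)) = 26.0768
d((27, -19), (7, 17)) = 41.1825
d((27, -19), (15, -7)) = 16.9706
d((1, -21), (7, 17)) = 38.4708
d((1, -21), (15, -7)) = 19.799
d((7, 17), (15, -7)) = 25.2982

Closest pair: (-3, -19) and (1, -21) with distance 4.4721

The closest pair is (-3, -19) and (1, -21) with Euclidean distance 4.4721. For 10 points, brute-force pairwise comparison is shown above. For large n, the divide-and-conquer algorithm (sort by x, recurse on halves, check the dividing strip) achieves O(n log n).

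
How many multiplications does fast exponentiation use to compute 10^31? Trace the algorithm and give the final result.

Computing 10^31 by squaring (build up from 10^1; each line after the first costs one multiplication):

10^1 = 10
10^2 = (10^1)^2 = 10^2 = 100
10^3 = 10 * 10^2 = 10 * 100 = 1000
10^6 = (10^3)^2 = 1000^2 = 1000000
10^7 = 10 * 10^6 = 10 * 1000000 = 10000000
10^14 = (10^7)^2 = 10000000^2 = 100000000000000
10^15 = 10 * 10^14 = 10 * 100000000000000 = 1000000000000000
10^30 = (10^15)^2 = 1000000000000000^2 = 1000000000000000000000000000000
10^31 = 10 * 10^30 = 10 * 1000000000000000000000000000000 = 10000000000000000000000000000000

Result: 10000000000000000000000000000000
Multiplications needed: 8 (8 lines after 10^1)

10^31 = 10000000000000000000000000000000. Using exponentiation by squaring, this requires 8 multiplications. The key idea: if the exponent is even, square the half-power; if odd, multiply by the base once.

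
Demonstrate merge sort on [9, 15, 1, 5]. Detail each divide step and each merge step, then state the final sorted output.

Merge sort trace:

Split: [9, 15, 1, 5] -> [9, 15] and [1, 5]
  Split: [9, 15] -> [9] and [15]
  Merge: [9] + [15] -> [9, 15]
  Split: [1, 5] -> [1] and [5]
  Merge: [1] + [5] -> [1, 5]
Merge: [9, 15] + [1, 5] -> [1, 5, 9, 15]

Final sorted array: [1, 5, 9, 15]

The merge sort proceeds by recursively splitting the array and merging sorted halves.
After all merges, the sorted array is [1, 5, 9, 15].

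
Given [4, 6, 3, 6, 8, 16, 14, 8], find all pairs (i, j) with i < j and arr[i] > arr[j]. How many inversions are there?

Finding inversions in [4, 6, 3, 6, 8, 16, 14, 8]:

(0, 2): arr[0]=4 > arr[2]=3
(1, 2): arr[1]=6 > arr[2]=3
(5, 6): arr[5]=16 > arr[6]=14
(5, 7): arr[5]=16 > arr[7]=8
(6, 7): arr[6]=14 > arr[7]=8

Total inversions: 5

The array has 5 inversion(s): (0,2), (1,2), (5,6), (5,7), (6,7). Each pair (i,j) satisfies i < j and arr[i] > arr[j].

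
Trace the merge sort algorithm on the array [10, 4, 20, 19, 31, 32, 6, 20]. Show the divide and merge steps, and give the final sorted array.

Merge sort trace:

Split: [10, 4, 20, 19, 31, 32, 6, 20] -> [10, 4, 20, 19] and [31, 32, 6, 20]
  Split: [10, 4, 20, 19] -> [10, 4] and [20, 19]
    Split: [10, 4] -> [10] and [4]
    Merge: [10] + [4] -> [4, 10]
    Split: [20, 19] -> [20] and [19]
    Merge: [20] + [19] -> [19, 20]
  Merge: [4, 10] + [19, 20] -> [4, 10, 19, 20]
  Split: [31, 32, 6, 20] -> [31, 32] and [6, 20]
    Split: [31, 32] -> [31] and [32]
    Merge: [31] + [32] -> [31, 32]
    Split: [6, 20] -> [6] and [20]
    Merge: [6] + [20] -> [6, 20]
  Merge: [31, 32] + [6, 20] -> [6, 20, 31, 32]
Merge: [4, 10, 19, 20] + [6, 20, 31, 32] -> [4, 6, 10, 19, 20, 20, 31, 32]

Final sorted array: [4, 6, 10, 19, 20, 20, 31, 32]

The merge sort proceeds by recursively splitting the array and merging sorted halves.
After all merges, the sorted array is [4, 6, 10, 19, 20, 20, 31, 32].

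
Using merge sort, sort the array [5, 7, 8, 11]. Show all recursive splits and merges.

Merge sort trace:

Split: [5, 7, 8, 11] -> [5, 7] and [8, 11]
  Split: [5, 7] -> [5] and [7]
  Merge: [5] + [7] -> [5, 7]
  Split: [8, 11] -> [8] and [11]
  Merge: [8] + [11] -> [8, 11]
Merge: [5, 7] + [8, 11] -> [5, 7, 8, 11]

Final sorted array: [5, 7, 8, 11]

The merge sort proceeds by recursively splitting the array and merging sorted halves.
After all merges, the sorted array is [5, 7, 8, 11].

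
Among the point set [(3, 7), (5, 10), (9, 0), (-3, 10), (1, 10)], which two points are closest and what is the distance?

Computing all pairwise distances among 5 points:

d((3, 7), (5, 10)) = 3.6056 <-- minimum
d((3, 7), (9, 0)) = 9.2195
d((3, 7), (-3, 10)) = 6.7082
d((3, 7), (1, 10)) = 3.6056 <-- minimum
d((5, 10), (9, 0)) = 10.7703
d((5, 10), (-3, 10)) = 8.0
d((5, 10), (1, 10)) = 4.0
d((9, 0), (-3, 10)) = 15.6205
d((9, 0), (1, 10)) = 12.8062
d((-3, 10), (1, 10)) = 4.0

Minimum distance: 3.6056 (tie among 2 pairs: (3, 7) and (5, 10); (3, 7) and (1, 10))

The minimum Euclidean distance is 3.6056. There is a tie: 2 pairs achieve this minimum — (3, 7) and (5, 10); (3, 7) and (1, 10). Any of these is a valid closest pair. For 5 points, brute-force pairwise comparison is shown above. For large n, the divide-and-conquer algorithm (sort by x, recurse on halves, check the dividing strip) achieves O(n log n).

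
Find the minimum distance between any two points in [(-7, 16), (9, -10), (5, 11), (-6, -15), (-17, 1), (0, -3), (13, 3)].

Computing all pairwise distances among 7 points:

d((-7, 16), (9, -10)) = 30.5287
d((-7, 16), (5, 11)) = 13.0
d((-7, 16), (-6, -15)) = 31.0161
d((-7, 16), (-17, 1)) = 18.0278
d((-7, 16), (0, -3)) = 20.2485
d((-7, 16), (13, 3)) = 23.8537
d((9, -10), (5, 11)) = 21.3776
d((9, -10), (-6, -15)) = 15.8114
d((9, -10), (-17, 1)) = 28.2312
d((9, -10), (0, -3)) = 11.4018
d((9, -10), (13, 3)) = 13.6015
d((5, 11), (-6, -15)) = 28.2312
d((5, 11), (-17, 1)) = 24.1661
d((5, 11), (0, -3)) = 14.8661
d((5, 11), (13, 3)) = 11.3137 <-- minimum
d((-6, -15), (-17, 1)) = 19.4165
d((-6, -15), (0, -3)) = 13.4164
d((-6, -15), (13, 3)) = 26.1725
d((-17, 1), (0, -3)) = 17.4642
d((-17, 1), (13, 3)) = 30.0666
d((0, -3), (13, 3)) = 14.3178

Closest pair: (5, 11) and (13, 3) with distance 11.3137

The closest pair is (5, 11) and (13, 3) with Euclidean distance 11.3137. For 7 points, brute-force pairwise comparison is shown above. For large n, the divide-and-conquer algorithm (sort by x, recurse on halves, check the dividing strip) achieves O(n log n).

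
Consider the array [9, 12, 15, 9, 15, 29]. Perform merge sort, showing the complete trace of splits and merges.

Merge sort trace:

Split: [9, 12, 15, 9, 15, 29] -> [9, 12, 15] and [9, 15, 29]
  Split: [9, 12, 15] -> [9] and [12, 15]
    Split: [12, 15] -> [12] and [15]
    Merge: [12] + [15] -> [12, 15]
  Merge: [9] + [12, 15] -> [9, 12, 15]
  Split: [9, 15, 29] -> [9] and [15, 29]
    Split: [15, 29] -> [15] and [29]
    Merge: [15] + [29] -> [15, 29]
  Merge: [9] + [15, 29] -> [9, 15, 29]
Merge: [9, 12, 15] + [9, 15, 29] -> [9, 9, 12, 15, 15, 29]

Final sorted array: [9, 9, 12, 15, 15, 29]

The merge sort proceeds by recursively splitting the array and merging sorted halves.
After all merges, the sorted array is [9, 9, 12, 15, 15, 29].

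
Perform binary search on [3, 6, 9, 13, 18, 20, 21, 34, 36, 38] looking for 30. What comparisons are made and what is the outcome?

Binary search for 30 in [3, 6, 9, 13, 18, 20, 21, 34, 36, 38]:

lo=0, hi=9, mid=4, arr[mid]=18 -> 18 < 30, search right half
lo=5, hi=9, mid=7, arr[mid]=34 -> 34 > 30, search left half
lo=5, hi=6, mid=5, arr[mid]=20 -> 20 < 30, search right half
lo=6, hi=6, mid=6, arr[mid]=21 -> 21 < 30, search right half
lo=7 > hi=6, target 30 not found

Binary search determines that 30 is not in the array after 4 comparisons. The search space was exhausted without finding the target.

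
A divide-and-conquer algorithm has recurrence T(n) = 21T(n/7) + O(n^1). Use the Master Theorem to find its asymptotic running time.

Master Theorem for T(n) = 21T(n/7) + O(n^1):

a = 21, b = 7, c = 1
log_b(a) = log_7(21) = 1.5646

Case 1: c = 1 < log_7(21) = 1.5646
T(n) = O(n^(log_7 21))

For T(n) = 21T(n/7) + O(n^1): log_7(21) = 1.5646. This is Case 1 of the Master Theorem (c < log_b(a), work dominated by leaves), giving O(n^(log_7 21)).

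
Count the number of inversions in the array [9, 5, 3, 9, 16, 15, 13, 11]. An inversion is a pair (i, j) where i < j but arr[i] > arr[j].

Finding inversions in [9, 5, 3, 9, 16, 15, 13, 11]:

(0, 1): arr[0]=9 > arr[1]=5
(0, 2): arr[0]=9 > arr[2]=3
(1, 2): arr[1]=5 > arr[2]=3
(4, 5): arr[4]=16 > arr[5]=15
(4, 6): arr[4]=16 > arr[6]=13
(4, 7): arr[4]=16 > arr[7]=11
(5, 6): arr[5]=15 > arr[6]=13
(5, 7): arr[5]=15 > arr[7]=11
(6, 7): arr[6]=13 > arr[7]=11

Total inversions: 9

The array has 9 inversion(s): (0,1), (0,2), (1,2), (4,5), (4,6), (4,7), (5,6), (5,7), (6,7). Each pair (i,j) satisfies i < j and arr[i] > arr[j].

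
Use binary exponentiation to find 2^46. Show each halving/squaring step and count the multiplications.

Computing 2^46 by squaring (build up from 2^1; each line after the first costs one multiplication):

2^1 = 2
2^2 = (2^1)^2 = 2^2 = 4
2^4 = (2^2)^2 = 4^2 = 16
2^5 = 2 * 2^4 = 2 * 16 = 32
2^10 = (2^5)^2 = 32^2 = 1024
2^11 = 2 * 2^10 = 2 * 1024 = 2048
2^22 = (2^11)^2 = 2048^2 = 4194304
2^23 = 2 * 2^22 = 2 * 4194304 = 8388608
2^46 = (2^23)^2 = 8388608^2 = 70368744177664

Result: 70368744177664
Multiplications needed: 8 (8 lines after 2^1)

2^46 = 70368744177664. Using exponentiation by squaring, this requires 8 multiplications. The key idea: if the exponent is even, square the half-power; if odd, multiply by the base once.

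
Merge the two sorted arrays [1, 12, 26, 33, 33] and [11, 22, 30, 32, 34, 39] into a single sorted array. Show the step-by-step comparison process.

Merging process:

Compare 1 vs 11: take 1 from left. Merged: [1]
Compare 12 vs 11: take 11 from right. Merged: [1, 11]
Compare 12 vs 22: take 12 from left. Merged: [1, 11, 12]
Compare 26 vs 22: take 22 from right. Merged: [1, 11, 12, 22]
Compare 26 vs 30: take 26 from left. Merged: [1, 11, 12, 22, 26]
Compare 33 vs 30: take 30 from right. Merged: [1, 11, 12, 22, 26, 30]
Compare 33 vs 32: take 32 from right. Merged: [1, 11, 12, 22, 26, 30, 32]
Compare 33 vs 34: take 33 from left. Merged: [1, 11, 12, 22, 26, 30, 32, 33]
Compare 33 vs 34: take 33 from left. Merged: [1, 11, 12, 22, 26, 30, 32, 33, 33]
Append remaining from right: [34, 39]. Merged: [1, 11, 12, 22, 26, 30, 32, 33, 33, 34, 39]

Final merged array: [1, 11, 12, 22, 26, 30, 32, 33, 33, 34, 39]
Total comparisons: 9

The merged array is [1, 11, 12, 22, 26, 30, 32, 33, 33, 34, 39], requiring 9 comparisons. The merge step runs in O(n) time where n is the total number of elements.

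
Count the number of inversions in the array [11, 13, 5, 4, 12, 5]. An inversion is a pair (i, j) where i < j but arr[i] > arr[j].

Finding inversions in [11, 13, 5, 4, 12, 5]:

(0, 2): arr[0]=11 > arr[2]=5
(0, 3): arr[0]=11 > arr[3]=4
(0, 5): arr[0]=11 > arr[5]=5
(1, 2): arr[1]=13 > arr[2]=5
(1, 3): arr[1]=13 > arr[3]=4
(1, 4): arr[1]=13 > arr[4]=12
(1, 5): arr[1]=13 > arr[5]=5
(2, 3): arr[2]=5 > arr[3]=4
(4, 5): arr[4]=12 > arr[5]=5

Total inversions: 9

The array has 9 inversion(s): (0,2), (0,3), (0,5), (1,2), (1,3), (1,4), (1,5), (2,3), (4,5). Each pair (i,j) satisfies i < j and arr[i] > arr[j].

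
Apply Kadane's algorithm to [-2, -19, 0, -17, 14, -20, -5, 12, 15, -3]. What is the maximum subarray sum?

Using Kadane's algorithm on [-2, -19, 0, -17, 14, -20, -5, 12, 15, -3]:

Scanning through the array:
Position 1 (value -19): max_ending_here = -19, max_so_far = -2
Position 2 (value 0): max_ending_here = 0, max_so_far = 0
Position 3 (value -17): max_ending_here = -17, max_so_far = 0
Position 4 (value 14): max_ending_here = 14, max_so_far = 14
Position 5 (value -20): max_ending_here = -6, max_so_far = 14
Position 6 (value -5): max_ending_here = -5, max_so_far = 14
Position 7 (value 12): max_ending_here = 12, max_so_far = 14
Position 8 (value 15): max_ending_here = 27, max_so_far = 27
Position 9 (value -3): max_ending_here = 24, max_so_far = 27

Maximum subarray: [12, 15]
Maximum sum: 27

The maximum subarray is [12, 15] with sum 27. This subarray runs from index 7 to index 8.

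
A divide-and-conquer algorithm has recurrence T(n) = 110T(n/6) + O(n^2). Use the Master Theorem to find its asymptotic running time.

Master Theorem for T(n) = 110T(n/6) + O(n^2):

a = 110, b = 6, c = 2
log_b(a) = log_6(110) = 2.6234

Case 1: c = 2 < log_6(110) = 2.6234
T(n) = O(n^(log_6 110))

For T(n) = 110T(n/6) + O(n^2): log_6(110) = 2.6234. This is Case 1 of the Master Theorem (c < log_b(a), work dominated by leaves), giving O(n^(log_6 110)).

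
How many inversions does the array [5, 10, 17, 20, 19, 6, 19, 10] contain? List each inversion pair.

Finding inversions in [5, 10, 17, 20, 19, 6, 19, 10]:

(1, 5): arr[1]=10 > arr[5]=6
(2, 5): arr[2]=17 > arr[5]=6
(2, 7): arr[2]=17 > arr[7]=10
(3, 4): arr[3]=20 > arr[4]=19
(3, 5): arr[3]=20 > arr[5]=6
(3, 6): arr[3]=20 > arr[6]=19
(3, 7): arr[3]=20 > arr[7]=10
(4, 5): arr[4]=19 > arr[5]=6
(4, 7): arr[4]=19 > arr[7]=10
(6, 7): arr[6]=19 > arr[7]=10

Total inversions: 10

The array has 10 inversion(s): (1,5), (2,5), (2,7), (3,4), (3,5), (3,6), (3,7), (4,5), (4,7), (6,7). Each pair (i,j) satisfies i < j and arr[i] > arr[j].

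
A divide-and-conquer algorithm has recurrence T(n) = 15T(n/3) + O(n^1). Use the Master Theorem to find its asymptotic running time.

Master Theorem for T(n) = 15T(n/3) + O(n^1):

a = 15, b = 3, c = 1
log_b(a) = log_3(15) = 2.4650

Case 1: c = 1 < log_3(15) = 2.4650
T(n) = O(n^(log_3 15))

For T(n) = 15T(n/3) + O(n^1): log_3(15) = 2.4650. This is Case 1 of the Master Theorem (c < log_b(a), work dominated by leaves), giving O(n^(log_3 15)).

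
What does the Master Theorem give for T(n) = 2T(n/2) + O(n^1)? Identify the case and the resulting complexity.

Master Theorem for T(n) = 2T(n/2) + O(n^1):

a = 2, b = 2, c = 1
log_b(a) = log_2(2) = 1.0000

Case 2: c = 1 = log_2(2) = 1.0000
T(n) = O(n^1 log n) = O(n log n)

For T(n) = 2T(n/2) + O(n^1): log_2(2) = 1.0000. This is Case 2 of the Master Theorem (c = log_b(a), equal work at all levels), giving O(n log n).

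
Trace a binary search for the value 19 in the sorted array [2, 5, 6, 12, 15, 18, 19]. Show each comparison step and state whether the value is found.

Binary search for 19 in [2, 5, 6, 12, 15, 18, 19]:

lo=0, hi=6, mid=3, arr[mid]=12 -> 12 < 19, search right half
lo=4, hi=6, mid=5, arr[mid]=18 -> 18 < 19, search right half
lo=6, hi=6, mid=6, arr[mid]=19 -> Found target at index 6!

Binary search finds 19 at index 6 after 3 comparisons. The search repeatedly halves the search space by comparing with the middle element.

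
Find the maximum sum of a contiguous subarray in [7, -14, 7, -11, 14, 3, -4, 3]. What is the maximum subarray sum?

Using Kadane's algorithm on [7, -14, 7, -11, 14, 3, -4, 3]:

Scanning through the array:
Position 1 (value -14): max_ending_here = -7, max_so_far = 7
Position 2 (value 7): max_ending_here = 7, max_so_far = 7
Position 3 (value -11): max_ending_here = -4, max_so_far = 7
Position 4 (value 14): max_ending_here = 14, max_so_far = 14
Position 5 (value 3): max_ending_here = 17, max_so_far = 17
Position 6 (value -4): max_ending_here = 13, max_so_far = 17
Position 7 (value 3): max_ending_here = 16, max_so_far = 17

Maximum subarray: [14, 3]
Maximum sum: 17

The maximum subarray is [14, 3] with sum 17. This subarray runs from index 4 to index 5.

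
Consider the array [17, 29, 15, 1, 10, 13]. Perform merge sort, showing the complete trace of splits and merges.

Merge sort trace:

Split: [17, 29, 15, 1, 10, 13] -> [17, 29, 15] and [1, 10, 13]
  Split: [17, 29, 15] -> [17] and [29, 15]
    Split: [29, 15] -> [29] and [15]
    Merge: [29] + [15] -> [15, 29]
  Merge: [17] + [15, 29] -> [15, 17, 29]
  Split: [1, 10, 13] -> [1] and [10, 13]
    Split: [10, 13] -> [10] and [13]
    Merge: [10] + [13] -> [10, 13]
  Merge: [1] + [10, 13] -> [1, 10, 13]
Merge: [15, 17, 29] + [1, 10, 13] -> [1, 10, 13, 15, 17, 29]

Final sorted array: [1, 10, 13, 15, 17, 29]

The merge sort proceeds by recursively splitting the array and merging sorted halves.
After all merges, the sorted array is [1, 10, 13, 15, 17, 29].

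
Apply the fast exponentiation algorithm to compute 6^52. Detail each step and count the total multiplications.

Computing 6^52 by squaring (build up from 6^1; each line after the first costs one multiplication):

6^1 = 6
6^2 = (6^1)^2 = 6^2 = 36
6^3 = 6 * 6^2 = 6 * 36 = 216
6^6 = (6^3)^2 = 216^2 = 46656
6^12 = (6^6)^2 = 46656^2 = 2176782336
6^13 = 6 * 6^12 = 6 * 2176782336 = 13060694016
6^26 = (6^13)^2 = 13060694016^2 = 170581728179578208256
6^52 = (6^26)^2 = 170581728179578208256^2 = 29098125988731506183153025616435306561536

Result: 29098125988731506183153025616435306561536
Multiplications needed: 7 (7 lines after 6^1)

6^52 = 29098125988731506183153025616435306561536. Using exponentiation by squaring, this requires 7 multiplications. The key idea: if the exponent is even, square the half-power; if odd, multiply by the base once.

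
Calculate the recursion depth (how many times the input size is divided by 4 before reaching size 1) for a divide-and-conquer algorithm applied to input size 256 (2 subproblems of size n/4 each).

For divide and conquer with division factor 4:

Problem sizes at each level:
Level 0: 256
Level 1: 64
Level 2: 16
Level 3: 4
Level 4: 1

The root is level 0 and the size-1 base case is level 4 (the tree spans levels 0 through 4, i.e. 5 levels counting the root), so the depth is the number of divisions: log_4(256) = 4

The recursion tree depth is log_4(256) = 4. At each level, the problem size is divided by 4, so it takes 4 divisions to reduce to a base case of size 1. The algorithm makes 2 recursive calls at each level.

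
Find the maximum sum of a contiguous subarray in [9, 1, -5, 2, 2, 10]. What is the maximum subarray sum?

Using Kadane's algorithm on [9, 1, -5, 2, 2, 10]:

Scanning through the array:
Position 1 (value 1): max_ending_here = 10, max_so_far = 10
Position 2 (value -5): max_ending_here = 5, max_so_far = 10
Position 3 (value 2): max_ending_here = 7, max_so_far = 10
Position 4 (value 2): max_ending_here = 9, max_so_far = 10
Position 5 (value 10): max_ending_here = 19, max_so_far = 19

Maximum subarray: [9, 1, -5, 2, 2, 10]
Maximum sum: 19

The maximum subarray is [9, 1, -5, 2, 2, 10] with sum 19. This subarray runs from index 0 to index 5.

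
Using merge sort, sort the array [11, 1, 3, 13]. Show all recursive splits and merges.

Merge sort trace:

Split: [11, 1, 3, 13] -> [11, 1] and [3, 13]
  Split: [11, 1] -> [11] and [1]
  Merge: [11] + [1] -> [1, 11]
  Split: [3, 13] -> [3] and [13]
  Merge: [3] + [13] -> [3, 13]
Merge: [1, 11] + [3, 13] -> [1, 3, 11, 13]

Final sorted array: [1, 3, 11, 13]

The merge sort proceeds by recursively splitting the array and merging sorted halves.
After all merges, the sorted array is [1, 3, 11, 13].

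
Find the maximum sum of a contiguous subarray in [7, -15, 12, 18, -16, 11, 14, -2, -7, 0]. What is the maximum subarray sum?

Using Kadane's algorithm on [7, -15, 12, 18, -16, 11, 14, -2, -7, 0]:

Scanning through the array:
Position 1 (value -15): max_ending_here = -8, max_so_far = 7
Position 2 (value 12): max_ending_here = 12, max_so_far = 12
Position 3 (value 18): max_ending_here = 30, max_so_far = 30
Position 4 (value -16): max_ending_here = 14, max_so_far = 30
Position 5 (value 11): max_ending_here = 25, max_so_far = 30
Position 6 (value 14): max_ending_here = 39, max_so_far = 39
Position 7 (value -2): max_ending_here = 37, max_so_far = 39
Position 8 (value -7): max_ending_here = 30, max_so_far = 39
Position 9 (value 0): max_ending_here = 30, max_so_far = 39

Maximum subarray: [12, 18, -16, 11, 14]
Maximum sum: 39

The maximum subarray is [12, 18, -16, 11, 14] with sum 39. This subarray runs from index 2 to index 6.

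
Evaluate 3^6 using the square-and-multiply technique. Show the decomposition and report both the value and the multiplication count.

Computing 3^6 by squaring (build up from 3^1; each line after the first costs one multiplication):

3^1 = 3
3^2 = (3^1)^2 = 3^2 = 9
3^3 = 3 * 3^2 = 3 * 9 = 27
3^6 = (3^3)^2 = 27^2 = 729

Result: 729
Multiplications needed: 3 (3 lines after 3^1)

3^6 = 729. Using exponentiation by squaring, this requires 3 multiplications. The key idea: if the exponent is even, square the half-power; if odd, multiply by the base once.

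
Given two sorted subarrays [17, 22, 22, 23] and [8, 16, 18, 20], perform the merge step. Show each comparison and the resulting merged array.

Merging process:

Compare 17 vs 8: take 8 from right. Merged: [8]
Compare 17 vs 16: take 16 from right. Merged: [8, 16]
Compare 17 vs 18: take 17 from left. Merged: [8, 16, 17]
Compare 22 vs 18: take 18 from right. Merged: [8, 16, 17, 18]
Compare 22 vs 20: take 20 from right. Merged: [8, 16, 17, 18, 20]
Append remaining from left: [22, 22, 23]. Merged: [8, 16, 17, 18, 20, 22, 22, 23]

Final merged array: [8, 16, 17, 18, 20, 22, 22, 23]
Total comparisons: 5

The merged array is [8, 16, 17, 18, 20, 22, 22, 23], requiring 5 comparisons. The merge step runs in O(n) time where n is the total number of elements.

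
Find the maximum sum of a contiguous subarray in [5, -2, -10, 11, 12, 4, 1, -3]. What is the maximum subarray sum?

Using Kadane's algorithm on [5, -2, -10, 11, 12, 4, 1, -3]:

Scanning through the array:
Position 1 (value -2): max_ending_here = 3, max_so_far = 5
Position 2 (value -10): max_ending_here = -7, max_so_far = 5
Position 3 (value 11): max_ending_here = 11, max_so_far = 11
Position 4 (value 12): max_ending_here = 23, max_so_far = 23
Position 5 (value 4): max_ending_here = 27, max_so_far = 27
Position 6 (value 1): max_ending_here = 28, max_so_far = 28
Position 7 (value -3): max_ending_here = 25, max_so_far = 28

Maximum subarray: [11, 12, 4, 1]
Maximum sum: 28

The maximum subarray is [11, 12, 4, 1] with sum 28. This subarray runs from index 3 to index 6.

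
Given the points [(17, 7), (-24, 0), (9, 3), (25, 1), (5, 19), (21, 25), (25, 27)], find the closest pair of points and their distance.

Computing all pairwise distances among 7 points:

d((17, 7), (-24, 0)) = 41.5933
d((17, 7), (9, 3)) = 8.9443
d((17, 7), (25, 1)) = 10.0
d((17, 7), (5, 19)) = 16.9706
d((17, 7), (21, 25)) = 18.4391
d((17, 7), (25, 27)) = 21.5407
d((-24, 0), (9, 3)) = 33.1361
d((-24, 0), (25, 1)) = 49.0102
d((-24, 0), (5, 19)) = 34.6699
d((-24, 0), (21, 25)) = 51.4782
d((-24, 0), (25, 27)) = 55.9464
d((9, 3), (25, 1)) = 16.1245
d((9, 3), (5, 19)) = 16.4924
d((9, 3), (21, 25)) = 25.0599
d((9, 3), (25, 27)) = 28.8444
d((25, 1), (5, 19)) = 26.9072
d((25, 1), (21, 25)) = 24.3311
d((25, 1), (25, 27)) = 26.0
d((5, 19), (21, 25)) = 17.088
d((5, 19), (25, 27)) = 21.5407
d((21, 25), (25, 27)) = 4.4721 <-- minimum

Closest pair: (21, 25) and (25, 27) with distance 4.4721

The closest pair is (21, 25) and (25, 27) with Euclidean distance 4.4721. For 7 points, brute-force pairwise comparison is shown above. For large n, the divide-and-conquer algorithm (sort by x, recurse on halves, check the dividing strip) achieves O(n log n).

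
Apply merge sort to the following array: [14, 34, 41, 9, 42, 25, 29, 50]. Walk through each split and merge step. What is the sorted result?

Merge sort trace:

Split: [14, 34, 41, 9, 42, 25, 29, 50] -> [14, 34, 41, 9] and [42, 25, 29, 50]
  Split: [14, 34, 41, 9] -> [14, 34] and [41, 9]
    Split: [14, 34] -> [14] and [34]
    Merge: [14] + [34] -> [14, 34]
    Split: [41, 9] -> [41] and [9]
    Merge: [41] + [9] -> [9, 41]
  Merge: [14, 34] + [9, 41] -> [9, 14, 34, 41]
  Split: [42, 25, 29, 50] -> [42, 25] and [29, 50]
    Split: [42, 25] -> [42] and [25]
    Merge: [42] + [25] -> [25, 42]
    Split: [29, 50] -> [29] and [50]
    Merge: [29] + [50] -> [29, 50]
  Merge: [25, 42] + [29, 50] -> [25, 29, 42, 50]
Merge: [9, 14, 34, 41] + [25, 29, 42, 50] -> [9, 14, 25, 29, 34, 41, 42, 50]

Final sorted array: [9, 14, 25, 29, 34, 41, 42, 50]

The merge sort proceeds by recursively splitting the array and merging sorted halves.
After all merges, the sorted array is [9, 14, 25, 29, 34, 41, 42, 50].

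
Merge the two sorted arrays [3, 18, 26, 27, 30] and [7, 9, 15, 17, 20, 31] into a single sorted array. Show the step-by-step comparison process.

Merging process:

Compare 3 vs 7: take 3 from left. Merged: [3]
Compare 18 vs 7: take 7 from right. Merged: [3, 7]
Compare 18 vs 9: take 9 from right. Merged: [3, 7, 9]
Compare 18 vs 15: take 15 from right. Merged: [3, 7, 9, 15]
Compare 18 vs 17: take 17 from right. Merged: [3, 7, 9, 15, 17]
Compare 18 vs 20: take 18 from left. Merged: [3, 7, 9, 15, 17, 18]
Compare 26 vs 20: take 20 from right. Merged: [3, 7, 9, 15, 17, 18, 20]
Compare 26 vs 31: take 26 from left. Merged: [3, 7, 9, 15, 17, 18, 20, 26]
Compare 27 vs 31: take 27 from left. Merged: [3, 7, 9, 15, 17, 18, 20, 26, 27]
Compare 30 vs 31: take 30 from left. Merged: [3, 7, 9, 15, 17, 18, 20, 26, 27, 30]
Append remaining from right: [31]. Merged: [3, 7, 9, 15, 17, 18, 20, 26, 27, 30, 31]

Final merged array: [3, 7, 9, 15, 17, 18, 20, 26, 27, 30, 31]
Total comparisons: 10

The merged array is [3, 7, 9, 15, 17, 18, 20, 26, 27, 30, 31], requiring 10 comparisons. The merge step runs in O(n) time where n is the total number of elements.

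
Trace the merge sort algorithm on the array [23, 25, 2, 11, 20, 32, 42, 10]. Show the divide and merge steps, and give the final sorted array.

Merge sort trace:

Split: [23, 25, 2, 11, 20, 32, 42, 10] -> [23, 25, 2, 11] and [20, 32, 42, 10]
  Split: [23, 25, 2, 11] -> [23, 25] and [2, 11]
    Split: [23, 25] -> [23] and [25]
    Merge: [23] + [25] -> [23, 25]
    Split: [2, 11] -> [2] and [11]
    Merge: [2] + [11] -> [2, 11]
  Merge: [23, 25] + [2, 11] -> [2, 11, 23, 25]
  Split: [20, 32, 42, 10] -> [20, 32] and [42, 10]
    Split: [20, 32] -> [20] and [32]
    Merge: [20] + [32] -> [20, 32]
    Split: [42, 10] -> [42] and [10]
    Merge: [42] + [10] -> [10, 42]
  Merge: [20, 32] + [10, 42] -> [10, 20, 32, 42]
Merge: [2, 11, 23, 25] + [10, 20, 32, 42] -> [2, 10, 11, 20, 23, 25, 32, 42]

Final sorted array: [2, 10, 11, 20, 23, 25, 32, 42]

The merge sort proceeds by recursively splitting the array and merging sorted halves.
After all merges, the sorted array is [2, 10, 11, 20, 23, 25, 32, 42].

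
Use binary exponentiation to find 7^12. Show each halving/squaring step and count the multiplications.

Computing 7^12 by squaring (build up from 7^1; each line after the first costs one multiplication):

7^1 = 7
7^2 = (7^1)^2 = 7^2 = 49
7^3 = 7 * 7^2 = 7 * 49 = 343
7^6 = (7^3)^2 = 343^2 = 117649
7^12 = (7^6)^2 = 117649^2 = 13841287201

Result: 13841287201
Multiplications needed: 4 (4 lines after 7^1)

7^12 = 13841287201. Using exponentiation by squaring, this requires 4 multiplications. The key idea: if the exponent is even, square the half-power; if odd, multiply by the base once.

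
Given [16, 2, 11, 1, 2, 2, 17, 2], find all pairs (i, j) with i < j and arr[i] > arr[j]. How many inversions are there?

Finding inversions in [16, 2, 11, 1, 2, 2, 17, 2]:

(0, 1): arr[0]=16 > arr[1]=2
(0, 2): arr[0]=16 > arr[2]=11
(0, 3): arr[0]=16 > arr[3]=1
(0, 4): arr[0]=16 > arr[4]=2
(0, 5): arr[0]=16 > arr[5]=2
(0, 7): arr[0]=16 > arr[7]=2
(1, 3): arr[1]=2 > arr[3]=1
(2, 3): arr[2]=11 > arr[3]=1
(2, 4): arr[2]=11 > arr[4]=2
(2, 5): arr[2]=11 > arr[5]=2
(2, 7): arr[2]=11 > arr[7]=2
(6, 7): arr[6]=17 > arr[7]=2

Total inversions: 12

The array has 12 inversion(s): (0,1), (0,2), (0,3), (0,4), (0,5), (0,7), (1,3), (2,3), (2,4), (2,5), (2,7), (6,7). Each pair (i,j) satisfies i < j and arr[i] > arr[j].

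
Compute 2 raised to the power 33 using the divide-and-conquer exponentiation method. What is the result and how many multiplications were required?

Computing 2^33 by squaring (build up from 2^1; each line after the first costs one multiplication):

2^1 = 2
2^2 = (2^1)^2 = 2^2 = 4
2^4 = (2^2)^2 = 4^2 = 16
2^8 = (2^4)^2 = 16^2 = 256
2^16 = (2^8)^2 = 256^2 = 65536
2^32 = (2^16)^2 = 65536^2 = 4294967296
2^33 = 2 * 2^32 = 2 * 4294967296 = 8589934592

Result: 8589934592
Multiplications needed: 6 (6 lines after 2^1)

2^33 = 8589934592. Using exponentiation by squaring, this requires 6 multiplications. The key idea: if the exponent is even, square the half-power; if odd, multiply by the base once.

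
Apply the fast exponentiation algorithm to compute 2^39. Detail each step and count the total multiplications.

Computing 2^39 by squaring (build up from 2^1; each line after the first costs one multiplication):

2^1 = 2
2^2 = (2^1)^2 = 2^2 = 4
2^4 = (2^2)^2 = 4^2 = 16
2^8 = (2^4)^2 = 16^2 = 256
2^9 = 2 * 2^8 = 2 * 256 = 512
2^18 = (2^9)^2 = 512^2 = 262144
2^19 = 2 * 2^18 = 2 * 262144 = 524288
2^38 = (2^19)^2 = 524288^2 = 274877906944
2^39 = 2 * 2^38 = 2 * 274877906944 = 549755813888

Result: 549755813888
Multiplications needed: 8 (8 lines after 2^1)

2^39 = 549755813888. Using exponentiation by squaring, this requires 8 multiplications. The key idea: if the exponent is even, square the half-power; if odd, multiply by the base once.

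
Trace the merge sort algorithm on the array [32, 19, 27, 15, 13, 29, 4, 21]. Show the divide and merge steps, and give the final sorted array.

Merge sort trace:

Split: [32, 19, 27, 15, 13, 29, 4, 21] -> [32, 19, 27, 15] and [13, 29, 4, 21]
  Split: [32, 19, 27, 15] -> [32, 19] and [27, 15]
    Split: [32, 19] -> [32] and [19]
    Merge: [32] + [19] -> [19, 32]
    Split: [27, 15] -> [27] and [15]
    Merge: [27] + [15] -> [15, 27]
  Merge: [19, 32] + [15, 27] -> [15, 19, 27, 32]
  Split: [13, 29, 4, 21] -> [13, 29] and [4, 21]
    Split: [13, 29] -> [13] and [29]
    Merge: [13] + [29] -> [13, 29]
    Split: [4, 21] -> [4] and [21]
    Merge: [4] + [21] -> [4, 21]
  Merge: [13, 29] + [4, 21] -> [4, 13, 21, 29]
Merge: [15, 19, 27, 32] + [4, 13, 21, 29] -> [4, 13, 15, 19, 21, 27, 29, 32]

Final sorted array: [4, 13, 15, 19, 21, 27, 29, 32]

The merge sort proceeds by recursively splitting the array and merging sorted halves.
After all merges, the sorted array is [4, 13, 15, 19, 21, 27, 29, 32].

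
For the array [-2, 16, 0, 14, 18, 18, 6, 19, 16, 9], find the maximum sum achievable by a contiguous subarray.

Using Kadane's algorithm on [-2, 16, 0, 14, 18, 18, 6, 19, 16, 9]:

Scanning through the array:
Position 1 (value 16): max_ending_here = 16, max_so_far = 16
Position 2 (value 0): max_ending_here = 16, max_so_far = 16
Position 3 (value 14): max_ending_here = 30, max_so_far = 30
Position 4 (value 18): max_ending_here = 48, max_so_far = 48
Position 5 (value 18): max_ending_here = 66, max_so_far = 66
Position 6 (value 6): max_ending_here = 72, max_so_far = 72
Position 7 (value 19): max_ending_here = 91, max_so_far = 91
Position 8 (value 16): max_ending_here = 107, max_so_far = 107
Position 9 (value 9): max_ending_here = 116, max_so_far = 116

Maximum subarray: [16, 0, 14, 18, 18, 6, 19, 16, 9]
Maximum sum: 116

The maximum subarray is [16, 0, 14, 18, 18, 6, 19, 16, 9] with sum 116. This subarray runs from index 1 to index 9.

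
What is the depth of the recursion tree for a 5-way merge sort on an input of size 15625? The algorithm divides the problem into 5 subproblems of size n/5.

For divide and conquer with division factor 5:

Problem sizes at each level:
Level 0: 15625
Level 1: 3125
Level 2: 625
Level 3: 125
Level 4: 25
Level 5: 5
Level 6: 1

The root is level 0 and the size-1 base case is level 6 (the tree spans levels 0 through 6, i.e. 7 levels counting the root), so the depth is the number of divisions: log_5(15625) = 6

The recursion tree depth is log_5(15625) = 6. At each level, the problem size is divided by 5, so it takes 6 divisions to reduce to a base case of size 1. The algorithm makes 5 recursive calls at each level.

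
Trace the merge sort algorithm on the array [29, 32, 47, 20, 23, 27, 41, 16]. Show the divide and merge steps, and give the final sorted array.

Merge sort trace:

Split: [29, 32, 47, 20, 23, 27, 41, 16] -> [29, 32, 47, 20] and [23, 27, 41, 16]
  Split: [29, 32, 47, 20] -> [29, 32] and [47, 20]
    Split: [29, 32] -> [29] and [32]
    Merge: [29] + [32] -> [29, 32]
    Split: [47, 20] -> [47] and [20]
    Merge: [47] + [20] -> [20, 47]
  Merge: [29, 32] + [20, 47] -> [20, 29, 32, 47]
  Split: [23, 27, 41, 16] -> [23, 27] and [41, 16]
    Split: [23, 27] -> [23] and [27]
    Merge: [23] + [27] -> [23, 27]
    Split: [41, 16] -> [41] and [16]
    Merge: [41] + [16] -> [16, 41]
  Merge: [23, 27] + [16, 41] -> [16, 23, 27, 41]
Merge: [20, 29, 32, 47] + [16, 23, 27, 41] -> [16, 20, 23, 27, 29, 32, 41, 47]

Final sorted array: [16, 20, 23, 27, 29, 32, 41, 47]

The merge sort proceeds by recursively splitting the array and merging sorted halves.
After all merges, the sorted array is [16, 20, 23, 27, 29, 32, 41, 47].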